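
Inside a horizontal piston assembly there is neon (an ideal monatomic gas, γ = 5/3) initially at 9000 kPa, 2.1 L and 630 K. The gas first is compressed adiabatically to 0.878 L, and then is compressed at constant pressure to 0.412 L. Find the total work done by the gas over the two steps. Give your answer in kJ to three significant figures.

W_total ≈ -40.3 kJ

Step 1 (adiabatic): W = (P₁V₁ − P₂V₂)/(γ−1) = (18900 − 33802)/0.667 = -22353 J.
After step 1: P = 38499 kPa, V = 0.878 L, T = 1127 K.
Step 2 (isobaric): W = PΔV = (38499 kPa)(0.412 − 0.878 L) = -17941 J.
W_total = -22353 − 17941 = -40294 J.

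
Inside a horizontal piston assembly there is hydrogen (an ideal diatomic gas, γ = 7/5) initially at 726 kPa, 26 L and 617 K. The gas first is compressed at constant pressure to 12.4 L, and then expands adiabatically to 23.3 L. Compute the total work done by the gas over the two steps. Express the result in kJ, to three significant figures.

Step 1 (isobaric): W = PΔV = (726 kPa)(12.4 − 26 L) = -9874 J.
After step 1: P = 726 kPa, V = 12.4 L, T = 294.3 K.
Step 2 (adiabatic): W = (P₁V₁ − P₂V₂)/(γ−1) = (9002 − 6995)/0.4 = 5019 J.
W_total = -9874 + 5019 = -4855 J.

W_total ≈ -4.85 kJ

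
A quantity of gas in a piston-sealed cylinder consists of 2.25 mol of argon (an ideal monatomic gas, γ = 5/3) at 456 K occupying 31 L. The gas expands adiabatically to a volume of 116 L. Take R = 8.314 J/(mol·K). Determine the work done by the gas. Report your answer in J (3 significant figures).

Adiabatic: TV^(γ−1) = const with γ = 5/3.
T₂ = T₁ (V₁/V₂)^(γ−1) = 456 × (31/116)^0.667 = 456 × 0.4149 = 189.2 K.
W_by = nCᵥ(T₁ − T₂) = (2.25)(12.47)(456 − 189.2) = 7487 J.

W ≈ 7490 J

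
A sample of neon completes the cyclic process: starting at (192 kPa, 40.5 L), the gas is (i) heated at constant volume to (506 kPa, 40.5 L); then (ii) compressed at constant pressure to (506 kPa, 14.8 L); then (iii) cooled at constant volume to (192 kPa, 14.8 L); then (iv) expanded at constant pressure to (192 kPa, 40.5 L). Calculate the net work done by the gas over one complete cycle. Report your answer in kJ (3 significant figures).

W_net ≈ -8.07 kJ

Constant-volume legs do no work.
W(ii) = (506)(14.8 − 40.5) = -13004 J; W(iv) = (192)(40.5 − 14.8) = 4934 J.
W_net = -13004 + 4934 = -8070 J (the counter-clockwise enclosed area).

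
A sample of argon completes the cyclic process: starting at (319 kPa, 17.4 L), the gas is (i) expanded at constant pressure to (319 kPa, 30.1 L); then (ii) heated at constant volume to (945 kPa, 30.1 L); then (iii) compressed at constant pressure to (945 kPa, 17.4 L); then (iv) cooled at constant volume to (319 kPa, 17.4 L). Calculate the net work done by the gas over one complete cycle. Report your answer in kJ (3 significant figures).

W_net ≈ -7.95 kJ

Constant-volume legs do no work.
W(i) = (319)(30.1 − 17.4) = 4051 J; W(iii) = (945)(17.4 − 30.1) = -12002 J.
W_net = 4051 − 12002 = -7950 J (the counter-clockwise enclosed area).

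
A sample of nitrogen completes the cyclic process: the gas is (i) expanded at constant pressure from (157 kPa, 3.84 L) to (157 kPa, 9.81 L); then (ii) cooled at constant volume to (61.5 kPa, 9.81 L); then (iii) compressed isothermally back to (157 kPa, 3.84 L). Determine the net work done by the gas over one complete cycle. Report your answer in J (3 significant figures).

Leg (i): W = PΔV = (157)(9.81 − 3.84) = 937.3 J.
Leg (ii): W = 0.
Leg (iii): W = PᵢVᵢ ln(V_f/Vᵢ) = (603.3) ln(3.84/9.81) = -565.9 J.
W_net = 937.3 − 565.9 = 371.4 J.

W_net ≈ 371 J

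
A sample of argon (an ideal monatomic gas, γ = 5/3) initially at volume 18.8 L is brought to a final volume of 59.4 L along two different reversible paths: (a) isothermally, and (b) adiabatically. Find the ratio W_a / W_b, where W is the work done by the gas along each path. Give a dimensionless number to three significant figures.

W_a / W_b ≈ 1.43

Path (a) isothermal: W = P₁V₁ ln(V₂/V₁) → W_a/(P₁V₁) = 1.15.
Path (b) adiabatic: W = P₁V₁(1 − (V₁/V₂)^(γ−1))/(γ−1) → W_b/(P₁V₁) = 0.8034.
W_a / W_b = 1.15 / 0.8034 = 1.432.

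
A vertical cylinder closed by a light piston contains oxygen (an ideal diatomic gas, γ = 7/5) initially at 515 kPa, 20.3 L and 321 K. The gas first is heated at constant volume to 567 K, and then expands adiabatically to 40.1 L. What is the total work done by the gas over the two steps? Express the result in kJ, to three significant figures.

W_total ≈ 11.0 kJ

Step 1 (isochoric): W = 0 (constant volume).
After step 1: P = 909.7 kPa (V unchanged).
Step 2 (adiabatic): W = (P₁V₁ − P₂V₂)/(γ−1) = (18466 − 14064)/0.4 = 11005 J.
W_total = 0 + 11005 = 11005 J.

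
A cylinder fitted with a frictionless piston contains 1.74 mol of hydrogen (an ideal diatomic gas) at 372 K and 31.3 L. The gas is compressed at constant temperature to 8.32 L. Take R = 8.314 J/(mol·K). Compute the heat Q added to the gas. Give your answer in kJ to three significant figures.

Isothermal ⇒ ΔU = 0, so Q = W = nRT ln(V₂/V₁).
Q = (1.74)(8.314)(372) ln(8.32/31.3) = 5381 × -1.325 = -7130 J.

Q ≈ -7.13 kJ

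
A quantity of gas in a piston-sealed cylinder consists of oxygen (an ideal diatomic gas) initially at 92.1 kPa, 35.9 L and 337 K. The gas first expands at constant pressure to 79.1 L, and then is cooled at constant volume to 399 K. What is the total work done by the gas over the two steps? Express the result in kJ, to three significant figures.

W_total ≈ 3.98 kJ

Step 1 (isobaric): W = PΔV = (92.1 kPa)(79.1 − 35.9 L) = 3979 J.
Step 2 (isochoric): W = 0 (constant volume).
W_total = 3979 + 0 = 3979 J.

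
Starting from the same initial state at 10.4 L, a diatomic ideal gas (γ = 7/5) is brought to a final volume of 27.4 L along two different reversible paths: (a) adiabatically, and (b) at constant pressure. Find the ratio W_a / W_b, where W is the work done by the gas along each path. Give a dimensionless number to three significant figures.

W_a / W_b ≈ 0.491

Path (a) adiabatic: W = P₁V₁(1 − (V₁/V₂)^(γ−1))/(γ−1) → W_a/(P₁V₁) = 0.8031.
Path (b) isobaric: W = P₁(V₂ − V₁) → W_b/(P₁V₁) = 1.635.
W_a / W_b = 0.8031 / 1.635 = 0.4913.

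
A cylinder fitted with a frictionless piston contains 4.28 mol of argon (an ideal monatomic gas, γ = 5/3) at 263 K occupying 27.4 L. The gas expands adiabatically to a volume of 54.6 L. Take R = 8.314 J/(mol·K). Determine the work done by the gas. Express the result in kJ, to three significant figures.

Adiabatic: TV^(γ−1) = const with γ = 5/3.
T₂ = T₁ (V₁/V₂)^(γ−1) = 263 × (27.4/54.6)^0.667 = 263 × 0.6315 = 166.1 K.
W_by = nCᵥ(T₁ − T₂) = (4.28)(12.47)(263 − 166.1) = 5173 J.

W ≈ 5.17 kJ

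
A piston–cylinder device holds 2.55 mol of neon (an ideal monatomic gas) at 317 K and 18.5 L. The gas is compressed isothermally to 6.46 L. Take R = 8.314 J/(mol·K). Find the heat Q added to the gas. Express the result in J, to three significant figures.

Q ≈ -7070 J

Isothermal ⇒ ΔU = 0, so Q = W = nRT ln(V₂/V₁).
Q = (2.55)(8.314)(317) ln(6.46/18.5) = 6721 × -1.052 = -7071 J.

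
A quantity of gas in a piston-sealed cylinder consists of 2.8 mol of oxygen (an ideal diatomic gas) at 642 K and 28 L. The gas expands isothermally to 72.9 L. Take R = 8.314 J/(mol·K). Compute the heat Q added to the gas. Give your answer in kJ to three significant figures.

Q ≈ 14.3 kJ

Isothermal ⇒ ΔU = 0, so Q = W = nRT ln(V₂/V₁).
Q = (2.8)(8.314)(642) ln(72.9/28) = 14945 × 0.9569 = 14301 J.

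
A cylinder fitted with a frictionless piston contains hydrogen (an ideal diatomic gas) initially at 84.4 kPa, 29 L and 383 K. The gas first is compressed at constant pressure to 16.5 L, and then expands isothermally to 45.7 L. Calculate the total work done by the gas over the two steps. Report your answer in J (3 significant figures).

Step 1 (isobaric): W = PΔV = (84.4 kPa)(16.5 − 29 L) = -1055 J.
After step 1: P = 84.4 kPa, V = 16.5 L, T = 217.9 K.
Step 2 (isothermal): W = P₁V₁ ln(V₂/V₁) = (1393) ln(45.7/16.5) = 1419 J.
W_total = -1055 + 1419 = 363.7 J.

W_total ≈ 364 J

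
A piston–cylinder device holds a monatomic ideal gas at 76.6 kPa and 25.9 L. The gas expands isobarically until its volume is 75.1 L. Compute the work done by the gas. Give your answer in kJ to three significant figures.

W ≈ 3.77 kJ

Isobaric: W = P ΔV.
W = (76.6 kPa)(75.1 − 25.9 L) = (76.6)(49.2) = 3769 J.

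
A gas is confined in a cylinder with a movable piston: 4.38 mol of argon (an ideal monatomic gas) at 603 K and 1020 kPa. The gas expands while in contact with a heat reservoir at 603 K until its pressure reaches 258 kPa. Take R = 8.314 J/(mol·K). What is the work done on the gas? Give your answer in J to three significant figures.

Isothermal process: W = nRT ln(V₂/V₁) = nRT ln(P₁/P₂).
W = (4.38)(8.314)(603) × ln(1020/258)
  = 21958 × ln(3.953) = 21958 × 1.375
W_by_gas = 30184 J; work on gas = −W_by = -30184 J.

W ≈ -30200 J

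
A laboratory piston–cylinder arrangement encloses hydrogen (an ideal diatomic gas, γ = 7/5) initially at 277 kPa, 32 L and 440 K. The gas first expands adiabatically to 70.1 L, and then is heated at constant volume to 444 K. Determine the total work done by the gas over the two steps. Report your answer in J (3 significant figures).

Step 1 (adiabatic): W = (P₁V₁ − P₂V₂)/(γ−1) = (8864 − 6477)/0.4 = 5966 J.
Step 2 (isochoric): W = 0 (constant volume).
W_total = 5966 + 0 = 5966 J.

W_total ≈ 5970 J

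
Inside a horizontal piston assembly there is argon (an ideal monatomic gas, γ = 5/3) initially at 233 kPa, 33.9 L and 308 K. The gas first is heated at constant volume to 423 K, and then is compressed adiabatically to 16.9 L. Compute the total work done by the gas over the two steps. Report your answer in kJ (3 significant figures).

Step 1 (isochoric): W = 0 (constant volume).
After step 1: P = 320 kPa (V unchanged).
Step 2 (adiabatic): W = (P₁V₁ − P₂V₂)/(γ−1) = (10848 − 17254)/0.667 = -9609 J.
W_total = 0 − 9609 = -9609 J.

W_total ≈ -9.61 kJ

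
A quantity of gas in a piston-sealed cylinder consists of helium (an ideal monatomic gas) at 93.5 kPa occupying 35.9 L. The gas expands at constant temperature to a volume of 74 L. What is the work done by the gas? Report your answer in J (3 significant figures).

W ≈ 2430 J

Isothermal: W = nRT ln(V₂/V₁) = P₁V₁ ln(V₂/V₁).
P₁V₁ = (93.5 kPa)(35.9 L) = 3357 J.
W = 3357 × ln(74/35.9) = 3357 × 0.7233
W_by_gas = 2428 J.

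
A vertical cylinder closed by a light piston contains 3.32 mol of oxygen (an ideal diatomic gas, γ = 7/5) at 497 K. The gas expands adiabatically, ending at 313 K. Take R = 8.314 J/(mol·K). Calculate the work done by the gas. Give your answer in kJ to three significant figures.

Adiabatic ⇒ Q = 0, so W_by = −ΔU = nCᵥ(T₁ − T₂).
Cᵥ = 5R/2 = 20.79 J/(mol·K).
W = (3.32)(20.79)(497 − 313) = 12697 J.

W ≈ 12.7 kJ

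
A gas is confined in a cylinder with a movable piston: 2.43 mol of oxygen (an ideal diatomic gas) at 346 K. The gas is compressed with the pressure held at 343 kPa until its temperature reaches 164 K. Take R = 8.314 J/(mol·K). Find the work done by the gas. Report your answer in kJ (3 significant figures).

W ≈ -3.68 kJ

Isobaric: W = P ΔV = nR ΔT.
W = (2.43)(8.314)(164 − 346) = -3677 J.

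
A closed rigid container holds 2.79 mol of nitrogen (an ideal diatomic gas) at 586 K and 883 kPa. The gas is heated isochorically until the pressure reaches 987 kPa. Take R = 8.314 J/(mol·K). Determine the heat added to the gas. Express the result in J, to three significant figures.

Q ≈ 4000 J

Constant volume ⇒ W = 0, so Q = ΔU = nCᵥΔT with Cᵥ = 5R/2 = 20.79 J/(mol·K).
At constant V, T₂/T₁ = P₂/P₁ ⇒ ΔT = T₁(P₂/P₁ − 1) = 586·(987/883 − 1) = 69.02 K.
ΔU = (2.79)(20.79)(69.02) = 4002 J.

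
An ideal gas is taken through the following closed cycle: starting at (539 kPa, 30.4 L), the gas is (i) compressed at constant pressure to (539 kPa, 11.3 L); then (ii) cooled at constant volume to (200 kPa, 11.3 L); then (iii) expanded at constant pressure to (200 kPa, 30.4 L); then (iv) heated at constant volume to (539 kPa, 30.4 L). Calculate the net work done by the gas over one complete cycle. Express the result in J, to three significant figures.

Constant-volume legs do no work.
W(i) = (539)(11.3 − 30.4) = -10295 J; W(iii) = (200)(30.4 − 11.3) = 3820 J.
W_net = -10295 + 3820 = -6475 J (the counter-clockwise enclosed area).

W_net ≈ -6470 J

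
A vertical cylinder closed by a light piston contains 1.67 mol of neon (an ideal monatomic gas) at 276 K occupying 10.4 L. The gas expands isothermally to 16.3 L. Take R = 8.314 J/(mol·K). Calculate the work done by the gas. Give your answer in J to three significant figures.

W ≈ 1720 J

Isothermal: W = nRT ln(V₂/V₁).
W = (1.67)(8.314)(276) × ln(16.3/10.4)
  = 3832 × 0.4494
W_by_gas = 1722 J.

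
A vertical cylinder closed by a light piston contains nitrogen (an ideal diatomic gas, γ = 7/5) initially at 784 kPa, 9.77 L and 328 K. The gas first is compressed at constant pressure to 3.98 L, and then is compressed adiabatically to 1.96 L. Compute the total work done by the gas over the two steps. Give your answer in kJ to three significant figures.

W_total ≈ -7.09 kJ

Step 1 (isobaric): W = PΔV = (784 kPa)(3.98 − 9.77 L) = -4539 J.
After step 1: P = 784 kPa, V = 3.98 L, T = 133.6 K.
Step 2 (adiabatic): W = (P₁V₁ − P₂V₂)/(γ−1) = (3120 − 4142)/0.4 = -2555 J.
W_total = -4539 − 2555 = -7095 J.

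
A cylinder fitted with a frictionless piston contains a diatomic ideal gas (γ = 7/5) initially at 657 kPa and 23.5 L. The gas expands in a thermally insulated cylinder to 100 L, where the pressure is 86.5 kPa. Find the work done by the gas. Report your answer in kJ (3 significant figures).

W ≈ 17.0 kJ

Adiabatic: W = (P₁V₁ − P₂V₂)/(γ − 1) with γ = 7/5.
P₁V₁ = 15440 J, P₂V₂ = 8650 J.
W = (15440 − 8650) / 0.4 = 16974 J.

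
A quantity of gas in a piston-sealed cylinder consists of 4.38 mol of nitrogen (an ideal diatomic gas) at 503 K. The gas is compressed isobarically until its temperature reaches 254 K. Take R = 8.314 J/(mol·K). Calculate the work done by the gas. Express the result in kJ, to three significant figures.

W ≈ -9.07 kJ

Isobaric: W = P ΔV = nR ΔT.
W = (4.38)(8.314)(254 − 503) = -9067 J.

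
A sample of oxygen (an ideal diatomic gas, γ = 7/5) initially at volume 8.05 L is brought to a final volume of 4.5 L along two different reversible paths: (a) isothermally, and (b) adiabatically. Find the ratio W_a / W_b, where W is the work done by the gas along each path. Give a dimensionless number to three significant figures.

Path (a) isothermal: W = P₁V₁ ln(V₂/V₁) → W_a/(P₁V₁) = -0.5816.
Path (b) adiabatic: W = P₁V₁(1 − (V₁/V₂)^(γ−1))/(γ−1) → W_b/(P₁V₁) = -0.6548.
W_a / W_b = -0.5816 / -0.6548 = 0.8882.

W_a / W_b ≈ 0.888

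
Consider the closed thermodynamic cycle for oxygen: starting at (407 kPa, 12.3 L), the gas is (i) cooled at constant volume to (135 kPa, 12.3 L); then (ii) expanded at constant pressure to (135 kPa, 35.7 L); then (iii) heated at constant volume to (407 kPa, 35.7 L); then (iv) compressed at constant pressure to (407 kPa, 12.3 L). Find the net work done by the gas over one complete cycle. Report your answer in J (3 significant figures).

W_net ≈ -6360 J

Constant-volume legs do no work.
W(ii) = (135)(35.7 − 12.3) = 3159 J; W(iv) = (407)(12.3 − 35.7) = -9524 J.
W_net = 3159 − 9524 = -6365 J (the counter-clockwise enclosed area).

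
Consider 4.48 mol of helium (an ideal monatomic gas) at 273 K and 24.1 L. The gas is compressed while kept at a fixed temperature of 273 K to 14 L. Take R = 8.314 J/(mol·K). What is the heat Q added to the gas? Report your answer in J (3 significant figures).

Isothermal ⇒ ΔU = 0, so Q = W = nRT ln(V₂/V₁).
Q = (4.48)(8.314)(273) ln(14/24.1) = 10168 × -0.5432 = -5523 J.

Q ≈ -5520 J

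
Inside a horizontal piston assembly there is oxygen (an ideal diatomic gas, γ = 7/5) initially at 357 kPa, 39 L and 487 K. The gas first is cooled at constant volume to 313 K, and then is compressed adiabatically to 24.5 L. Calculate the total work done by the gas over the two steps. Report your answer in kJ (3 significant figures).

Step 1 (isochoric): W = 0 (constant volume).
After step 1: P = 229.4 kPa (V unchanged).
Step 2 (adiabatic): W = (P₁V₁ − P₂V₂)/(γ−1) = (8948 − 10777)/0.4 = -4572 J.
W_total = 0 − 4572 = -4572 J.

W_total ≈ -4.57 kJ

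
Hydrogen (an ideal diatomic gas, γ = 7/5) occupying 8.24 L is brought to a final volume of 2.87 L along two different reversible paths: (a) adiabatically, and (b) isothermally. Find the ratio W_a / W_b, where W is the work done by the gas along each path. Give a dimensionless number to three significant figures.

Path (a) adiabatic: W = P₁V₁(1 − (V₁/V₂)^(γ−1))/(γ−1) → W_a/(P₁V₁) = -1.312.
Path (b) isothermal: W = P₁V₁ ln(V₂/V₁) → W_b/(P₁V₁) = -1.055.
W_a / W_b = -1.312 / -1.055 = 1.244.

W_a / W_b ≈ 1.24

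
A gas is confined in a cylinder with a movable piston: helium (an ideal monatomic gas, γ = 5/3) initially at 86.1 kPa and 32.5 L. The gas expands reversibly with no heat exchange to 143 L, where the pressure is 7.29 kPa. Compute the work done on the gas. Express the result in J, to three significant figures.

W ≈ -2630 J

Adiabatic: W = (P₁V₁ − P₂V₂)/(γ − 1) with γ = 5/3.
P₁V₁ = 2798 J, P₂V₂ = 1042 J.
W = (2798 − 1042) / 0.6667 = 2634 J.
Work on gas = −W_by = -2634 J.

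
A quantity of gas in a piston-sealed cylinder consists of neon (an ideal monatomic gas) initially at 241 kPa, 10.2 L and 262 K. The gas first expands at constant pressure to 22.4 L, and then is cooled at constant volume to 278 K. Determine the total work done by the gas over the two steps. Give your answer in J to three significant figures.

Step 1 (isobaric): W = PΔV = (241 kPa)(22.4 − 10.2 L) = 2940 J.
Step 2 (isochoric): W = 0 (constant volume).
W_total = 2940 + 0 = 2940 J.

W_total ≈ 2940 J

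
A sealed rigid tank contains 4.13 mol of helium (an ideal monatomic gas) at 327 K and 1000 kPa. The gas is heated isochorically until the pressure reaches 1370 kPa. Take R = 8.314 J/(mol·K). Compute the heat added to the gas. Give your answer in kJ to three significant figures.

Q ≈ 6.23 kJ

Constant volume ⇒ W = 0, so Q = ΔU = nCᵥΔT with Cᵥ = 3R/2 = 12.47 J/(mol·K).
At constant V, T₂/T₁ = P₂/P₁ ⇒ ΔT = T₁(P₂/P₁ − 1) = 327·(1370/1000 − 1) = 121 K.
ΔU = (4.13)(12.47)(121) = 6232 J.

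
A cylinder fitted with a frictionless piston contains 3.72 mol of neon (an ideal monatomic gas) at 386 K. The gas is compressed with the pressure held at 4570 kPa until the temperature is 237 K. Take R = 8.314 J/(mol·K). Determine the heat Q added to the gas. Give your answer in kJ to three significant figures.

Q ≈ -11.5 kJ

Isobaric: W = nRΔT = (3.72)(8.314)(-149) = -4608 J.
ΔU = nCᵥΔT with Cᵥ = 3R/2: ΔU = (3.72)(12.47)(-149) = -6912 J.
Q = ΔU + W = -6912 − 4608 = -11521 J.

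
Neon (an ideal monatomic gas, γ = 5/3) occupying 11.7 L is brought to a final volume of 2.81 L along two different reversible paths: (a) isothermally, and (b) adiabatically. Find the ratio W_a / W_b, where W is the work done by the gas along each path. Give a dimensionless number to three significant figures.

Path (a) isothermal: W = P₁V₁ ln(V₂/V₁) → W_a/(P₁V₁) = -1.426.
Path (b) adiabatic: W = P₁V₁(1 − (V₁/V₂)^(γ−1))/(γ−1) → W_b/(P₁V₁) = -2.382.
W_a / W_b = -1.426 / -2.382 = 0.5988.

W_a / W_b ≈ 0.599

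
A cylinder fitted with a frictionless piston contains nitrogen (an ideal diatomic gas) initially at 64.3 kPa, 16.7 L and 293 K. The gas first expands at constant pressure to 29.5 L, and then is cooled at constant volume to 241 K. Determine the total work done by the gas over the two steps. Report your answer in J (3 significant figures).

W_total ≈ 823 J

Step 1 (isobaric): W = PΔV = (64.3 kPa)(29.5 − 16.7 L) = 823 J.
Step 2 (isochoric): W = 0 (constant volume).
W_total = 823 + 0 = 823 J.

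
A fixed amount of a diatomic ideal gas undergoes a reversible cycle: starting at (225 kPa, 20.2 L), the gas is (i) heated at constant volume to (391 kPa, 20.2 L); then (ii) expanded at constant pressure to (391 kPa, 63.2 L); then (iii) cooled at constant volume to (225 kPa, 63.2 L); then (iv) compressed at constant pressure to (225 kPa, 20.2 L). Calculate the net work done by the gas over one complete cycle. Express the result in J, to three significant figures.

Constant-volume legs do no work.
W(ii) = (391)(63.2 − 20.2) = 16813 J; W(iv) = (225)(20.2 − 63.2) = -9675 J.
W_net = 16813 − 9675 = 7138 J (the clockwise enclosed area).

W_net ≈ 7140 J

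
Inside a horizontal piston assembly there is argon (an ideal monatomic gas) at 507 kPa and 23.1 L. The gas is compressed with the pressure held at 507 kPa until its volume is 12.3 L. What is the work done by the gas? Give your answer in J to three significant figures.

W ≈ -5480 J

Isobaric: W = P ΔV.
W = (507 kPa)(12.3 − 23.1 L) = (507)(-10.8) = -5476 J.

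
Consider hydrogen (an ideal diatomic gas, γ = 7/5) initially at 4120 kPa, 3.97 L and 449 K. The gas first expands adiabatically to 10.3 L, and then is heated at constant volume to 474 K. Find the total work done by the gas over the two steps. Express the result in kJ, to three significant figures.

W_total ≈ 13.0 kJ

Step 1 (adiabatic): W = (P₁V₁ − P₂V₂)/(γ−1) = (16356 − 11170)/0.4 = 12965 J.
Step 2 (isochoric): W = 0 (constant volume).
W_total = 12965 + 0 = 12965 J.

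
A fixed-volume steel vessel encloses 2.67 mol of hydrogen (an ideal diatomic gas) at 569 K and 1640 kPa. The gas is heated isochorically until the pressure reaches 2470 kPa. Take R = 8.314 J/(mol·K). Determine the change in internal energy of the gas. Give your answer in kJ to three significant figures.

Constant volume ⇒ W = 0, so Q = ΔU = nCᵥΔT with Cᵥ = 5R/2 = 20.79 J/(mol·K).
At constant V, T₂/T₁ = P₂/P₁ ⇒ ΔT = T₁(P₂/P₁ − 1) = 569·(2470/1640 − 1) = 288 K.
ΔU = (2.67)(20.79)(288) = 15981 J.

ΔU ≈ 16.0 kJ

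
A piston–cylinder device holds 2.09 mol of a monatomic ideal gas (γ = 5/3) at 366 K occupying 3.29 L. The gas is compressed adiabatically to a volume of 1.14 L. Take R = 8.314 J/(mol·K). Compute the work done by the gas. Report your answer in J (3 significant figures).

W ≈ -9800 J

Adiabatic: TV^(γ−1) = const with γ = 5/3.
T₂ = T₁ (V₁/V₂)^(γ−1) = 366 × (3.29/1.14)^0.667 = 366 × 2.027 = 741.9 K.
W_by = nCᵥ(T₁ − T₂) = (2.09)(12.47)(366 − 741.9) = -9797 J.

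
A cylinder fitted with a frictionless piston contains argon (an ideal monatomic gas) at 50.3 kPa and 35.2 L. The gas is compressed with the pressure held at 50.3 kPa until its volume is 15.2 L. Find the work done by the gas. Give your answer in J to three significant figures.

W ≈ -1010 J

Isobaric: W = P ΔV.
W = (50.3 kPa)(15.2 − 35.2 L) = (50.3)(-20) = -1006 J.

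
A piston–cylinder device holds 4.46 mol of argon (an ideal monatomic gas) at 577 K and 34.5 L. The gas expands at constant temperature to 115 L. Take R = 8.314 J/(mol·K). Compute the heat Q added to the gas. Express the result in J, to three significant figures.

Isothermal ⇒ ΔU = 0, so Q = W = nRT ln(V₂/V₁).
Q = (4.46)(8.314)(577) ln(115/34.5) = 21395 × 1.204 = 25759 J.

Q ≈ 25800 J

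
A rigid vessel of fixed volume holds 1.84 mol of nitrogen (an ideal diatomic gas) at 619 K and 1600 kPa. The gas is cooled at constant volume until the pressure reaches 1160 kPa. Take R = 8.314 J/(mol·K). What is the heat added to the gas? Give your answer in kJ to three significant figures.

Constant volume ⇒ W = 0, so Q = ΔU = nCᵥΔT with Cᵥ = 5R/2 = 20.79 J/(mol·K).
At constant V, T₂/T₁ = P₂/P₁ ⇒ ΔT = T₁(P₂/P₁ − 1) = 619·(1160/1600 − 1) = -170.2 K.
ΔU = (1.84)(20.79)(-170.2) = -6510 J.

Q ≈ -6.51 kJ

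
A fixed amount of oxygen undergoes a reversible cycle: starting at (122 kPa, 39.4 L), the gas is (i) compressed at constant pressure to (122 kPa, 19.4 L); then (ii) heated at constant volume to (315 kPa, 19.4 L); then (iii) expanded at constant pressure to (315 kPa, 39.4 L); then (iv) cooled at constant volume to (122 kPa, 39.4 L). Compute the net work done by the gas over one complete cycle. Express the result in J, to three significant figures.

Constant-volume legs do no work.
W(i) = (122)(19.4 − 39.4) = -2440 J; W(iii) = (315)(39.4 − 19.4) = 6300 J.
W_net = -2440 + 6300 = 3860 J (the clockwise enclosed area).

W_net ≈ 3860 J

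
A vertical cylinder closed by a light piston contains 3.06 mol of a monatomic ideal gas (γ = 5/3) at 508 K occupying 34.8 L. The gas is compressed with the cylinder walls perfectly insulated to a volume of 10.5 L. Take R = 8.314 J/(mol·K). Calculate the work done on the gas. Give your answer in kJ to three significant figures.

W ≈ 23.7 kJ

Adiabatic: TV^(γ−1) = const with γ = 5/3.
T₂ = T₁ (V₁/V₂)^(γ−1) = 508 × (34.8/10.5)^0.667 = 508 × 2.223 = 1129 K.
W_by = nCᵥ(T₁ − T₂) = (3.06)(12.47)(508 − 1129) = -23708 J.
Work on gas = −W_by = 23708 J.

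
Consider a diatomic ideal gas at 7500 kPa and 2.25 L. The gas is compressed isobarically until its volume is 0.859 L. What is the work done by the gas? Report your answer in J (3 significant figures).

W ≈ -10400 J

Isobaric: W = P ΔV.
W = (7500 kPa)(0.859 − 2.25 L) = (7500)(-1.391) = -10432 J.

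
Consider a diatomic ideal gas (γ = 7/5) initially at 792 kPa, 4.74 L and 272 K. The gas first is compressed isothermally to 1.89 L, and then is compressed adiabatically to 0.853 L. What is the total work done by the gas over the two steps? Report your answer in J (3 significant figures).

W_total ≈ -6970 J

Step 1 (isothermal): W = P₁V₁ ln(V₂/V₁) = (3754) ln(1.89/4.74) = -3452 J.
After step 1: P = 1986 kPa, V = 1.89 L, T = 272 K.
Step 2 (adiabatic): W = (P₁V₁ − P₂V₂)/(γ−1) = (3754 − 5161)/0.4 = -3517 J.
W_total = -3452 − 3517 = -6968 J.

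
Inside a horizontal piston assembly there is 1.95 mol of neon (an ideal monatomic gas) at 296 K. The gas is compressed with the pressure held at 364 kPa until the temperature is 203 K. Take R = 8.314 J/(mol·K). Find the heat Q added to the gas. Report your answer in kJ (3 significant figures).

Isobaric: W = nRΔT = (1.95)(8.314)(-93) = -1508 J.
ΔU = nCᵥΔT with Cᵥ = 3R/2: ΔU = (1.95)(12.47)(-93) = -2262 J.
Q = ΔU + W = -2262 − 1508 = -3769 J.

Q ≈ -3.77 kJ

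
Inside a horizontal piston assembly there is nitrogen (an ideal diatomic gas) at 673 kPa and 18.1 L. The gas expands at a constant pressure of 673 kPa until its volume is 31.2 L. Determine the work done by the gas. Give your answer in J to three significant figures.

Isobaric: W = P ΔV.
W = (673 kPa)(31.2 − 18.1 L) = (673)(13.1) = 8816 J.

W ≈ 8820 J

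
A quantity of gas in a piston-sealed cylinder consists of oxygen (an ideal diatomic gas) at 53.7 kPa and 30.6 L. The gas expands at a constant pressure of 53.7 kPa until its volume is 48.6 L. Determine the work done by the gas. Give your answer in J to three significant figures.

Isobaric: W = P ΔV.
W = (53.7 kPa)(48.6 − 30.6 L) = (53.7)(18) = 966.6 J.

W ≈ 967 J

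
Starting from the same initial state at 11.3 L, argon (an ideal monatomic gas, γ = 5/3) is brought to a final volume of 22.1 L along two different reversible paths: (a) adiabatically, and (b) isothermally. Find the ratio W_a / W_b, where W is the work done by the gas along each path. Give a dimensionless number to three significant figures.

Path (a) adiabatic: W = P₁V₁(1 − (V₁/V₂)^(γ−1))/(γ−1) → W_a/(P₁V₁) = 0.5409.
Path (b) isothermal: W = P₁V₁ ln(V₂/V₁) → W_b/(P₁V₁) = 0.6708.
W_a / W_b = 0.5409 / 0.6708 = 0.8063.

W_a / W_b ≈ 0.806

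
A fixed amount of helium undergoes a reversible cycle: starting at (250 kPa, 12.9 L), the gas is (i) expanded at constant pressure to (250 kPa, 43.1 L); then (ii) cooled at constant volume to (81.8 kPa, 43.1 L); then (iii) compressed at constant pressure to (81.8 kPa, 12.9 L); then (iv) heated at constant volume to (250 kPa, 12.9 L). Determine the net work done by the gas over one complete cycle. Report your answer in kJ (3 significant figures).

Constant-volume legs do no work.
W(i) = (250)(43.1 − 12.9) = 7550 J; W(iii) = (81.8)(12.9 − 43.1) = -2470 J.
W_net = 7550 − 2470 = 5080 J (the clockwise enclosed area).

W_net ≈ 5.08 kJ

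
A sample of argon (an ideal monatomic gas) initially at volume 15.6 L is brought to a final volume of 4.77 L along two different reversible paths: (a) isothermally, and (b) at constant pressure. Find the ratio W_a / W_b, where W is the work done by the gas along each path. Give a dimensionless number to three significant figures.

W_a / W_b ≈ 1.71

Path (a) isothermal: W = P₁V₁ ln(V₂/V₁) → W_a/(P₁V₁) = -1.185.
Path (b) isobaric: W = P₁(V₂ − V₁) → W_b/(P₁V₁) = -0.6942.
W_a / W_b = -1.185 / -0.6942 = 1.707.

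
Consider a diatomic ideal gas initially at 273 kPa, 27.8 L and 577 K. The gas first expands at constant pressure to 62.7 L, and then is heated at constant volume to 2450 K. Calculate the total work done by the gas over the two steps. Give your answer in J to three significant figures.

W_total ≈ 9530 J

Step 1 (isobaric): W = PΔV = (273 kPa)(62.7 − 27.8 L) = 9528 J.
Step 2 (isochoric): W = 0 (constant volume).
W_total = 9528 + 0 = 9528 J.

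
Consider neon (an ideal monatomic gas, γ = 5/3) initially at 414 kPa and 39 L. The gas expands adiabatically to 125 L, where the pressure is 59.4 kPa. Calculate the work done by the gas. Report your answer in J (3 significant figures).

Adiabatic: W = (P₁V₁ − P₂V₂)/(γ − 1) with γ = 5/3.
P₁V₁ = 16146 J, P₂V₂ = 7425 J.
W = (16146 − 7425) / 0.6667 = 13081 J.

W ≈ 13100 J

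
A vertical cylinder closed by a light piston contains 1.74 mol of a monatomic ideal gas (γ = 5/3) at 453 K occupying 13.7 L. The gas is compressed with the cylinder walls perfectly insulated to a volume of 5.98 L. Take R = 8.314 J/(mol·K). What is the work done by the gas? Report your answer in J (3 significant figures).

W ≈ -7250 J

Adiabatic: TV^(γ−1) = const with γ = 5/3.
T₂ = T₁ (V₁/V₂)^(γ−1) = 453 × (13.7/5.98)^0.667 = 453 × 1.738 = 787.2 K.
W_by = nCᵥ(T₁ − T₂) = (1.74)(12.47)(453 − 787.2) = -7253 J.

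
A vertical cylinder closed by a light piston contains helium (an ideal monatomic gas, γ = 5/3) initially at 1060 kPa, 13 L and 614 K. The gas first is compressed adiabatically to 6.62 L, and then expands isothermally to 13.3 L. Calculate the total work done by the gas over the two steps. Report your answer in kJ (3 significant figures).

W_total ≈ 3.33 kJ

Step 1 (adiabatic): W = (P₁V₁ − P₂V₂)/(γ−1) = (13780 − 21609)/0.667 = -11744 J.
After step 1: P = 3264 kPa, V = 6.62 L, T = 962.8 K.
Step 2 (isothermal): W = P₁V₁ ln(V₂/V₁) = (21609) ln(13.3/6.62) = 15076 J.
W_total = -11744 + 15076 = 3332 J.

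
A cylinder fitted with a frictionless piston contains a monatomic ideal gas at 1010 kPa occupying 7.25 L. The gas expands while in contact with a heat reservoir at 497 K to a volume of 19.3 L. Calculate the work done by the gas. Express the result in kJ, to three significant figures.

Isothermal: W = nRT ln(V₂/V₁) = P₁V₁ ln(V₂/V₁).
P₁V₁ = (1010 kPa)(7.25 L) = 7322 J.
W = 7322 × ln(19.3/7.25) = 7322 × 0.9791
W_by_gas = 7169 J.

W ≈ 7.17 kJ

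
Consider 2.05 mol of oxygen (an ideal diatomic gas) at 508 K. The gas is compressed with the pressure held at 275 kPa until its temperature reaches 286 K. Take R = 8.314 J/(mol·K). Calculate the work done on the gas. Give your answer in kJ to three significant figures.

Isobaric: W = P ΔV = nR ΔT.
W = (2.05)(8.314)(286 − 508) = -3784 J.
Work on gas = −W_by = 3784 J.

W ≈ 3.78 kJ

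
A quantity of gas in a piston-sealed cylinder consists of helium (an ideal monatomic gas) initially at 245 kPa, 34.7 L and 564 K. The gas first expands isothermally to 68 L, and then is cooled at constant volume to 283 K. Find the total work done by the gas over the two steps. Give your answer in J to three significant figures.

Step 1 (isothermal): W = P₁V₁ ln(V₂/V₁) = (8502) ln(68/34.7) = 5720 J.
Step 2 (isochoric): W = 0 (constant volume).
W_total = 5720 + 0 = 5720 J.

W_total ≈ 5720 J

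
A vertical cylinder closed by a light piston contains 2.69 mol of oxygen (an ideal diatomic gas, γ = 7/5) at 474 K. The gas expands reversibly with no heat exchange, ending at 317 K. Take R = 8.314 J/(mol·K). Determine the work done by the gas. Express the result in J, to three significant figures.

W ≈ 8780 J

Adiabatic ⇒ Q = 0, so W_by = −ΔU = nCᵥ(T₁ − T₂).
Cᵥ = 5R/2 = 20.79 J/(mol·K).
W = (2.69)(20.79)(474 − 317) = 8778 J.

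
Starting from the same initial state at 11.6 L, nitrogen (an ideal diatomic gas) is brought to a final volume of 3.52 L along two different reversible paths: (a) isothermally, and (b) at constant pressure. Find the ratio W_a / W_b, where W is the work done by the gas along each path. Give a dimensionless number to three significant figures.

W_a / W_b ≈ 1.71

Path (a) isothermal: W = P₁V₁ ln(V₂/V₁) → W_a/(P₁V₁) = -1.193.
Path (b) isobaric: W = P₁(V₂ − V₁) → W_b/(P₁V₁) = -0.6966.
W_a / W_b = -1.193 / -0.6966 = 1.712.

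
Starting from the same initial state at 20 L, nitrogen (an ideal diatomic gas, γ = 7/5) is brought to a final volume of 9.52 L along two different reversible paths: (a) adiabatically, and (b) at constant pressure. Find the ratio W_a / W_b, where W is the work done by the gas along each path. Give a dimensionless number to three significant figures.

W_a / W_b ≈ 1.65

Path (a) adiabatic: W = P₁V₁(1 − (V₁/V₂)^(γ−1))/(γ−1) → W_a/(P₁V₁) = -0.8643.
Path (b) isobaric: W = P₁(V₂ − V₁) → W_b/(P₁V₁) = -0.524.
W_a / W_b = -0.8643 / -0.524 = 1.649.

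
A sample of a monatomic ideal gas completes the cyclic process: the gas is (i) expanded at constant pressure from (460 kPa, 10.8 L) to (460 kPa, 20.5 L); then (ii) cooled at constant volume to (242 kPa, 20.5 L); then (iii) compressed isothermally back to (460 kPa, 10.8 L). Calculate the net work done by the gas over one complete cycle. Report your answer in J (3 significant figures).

Leg (i): W = PΔV = (460)(20.5 − 10.8) = 4462 J.
Leg (ii): W = 0.
Leg (iii): W = PᵢVᵢ ln(V_f/Vᵢ) = (4961) ln(10.8/20.5) = -3179 J.
W_net = 4462 − 3179 = 1283 J.

W_net ≈ 1280 J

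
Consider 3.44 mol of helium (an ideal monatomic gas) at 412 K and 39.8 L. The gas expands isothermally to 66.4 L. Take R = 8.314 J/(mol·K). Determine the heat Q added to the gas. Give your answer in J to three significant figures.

Isothermal ⇒ ΔU = 0, so Q = W = nRT ln(V₂/V₁).
Q = (3.44)(8.314)(412) ln(66.4/39.8) = 11783 × 0.5118 = 6031 J.

Q ≈ 6030 J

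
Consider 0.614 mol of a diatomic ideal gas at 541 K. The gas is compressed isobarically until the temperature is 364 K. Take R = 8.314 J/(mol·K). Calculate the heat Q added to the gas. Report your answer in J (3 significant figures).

Isobaric: W = nRΔT = (0.614)(8.314)(-177) = -903.5 J.
ΔU = nCᵥΔT with Cᵥ = 5R/2: ΔU = (0.614)(20.79)(-177) = -2259 J.
Q = ΔU + W = -2259 − 903.5 = -3162 J.

Q ≈ -3160 J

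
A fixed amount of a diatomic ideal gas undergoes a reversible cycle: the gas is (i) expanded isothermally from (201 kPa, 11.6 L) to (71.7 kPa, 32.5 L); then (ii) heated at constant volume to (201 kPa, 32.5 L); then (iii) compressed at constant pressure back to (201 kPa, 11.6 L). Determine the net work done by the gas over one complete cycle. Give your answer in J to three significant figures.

W_net ≈ -1800 J

Leg (i): W = PᵢVᵢ ln(V_f/Vᵢ) = (2332) ln(32.5/11.6) = 2402 J.
Leg (ii): W = 0.
Leg (iii): W = PΔV = (201)(11.6 − 32.5) = -4201 J.
W_net = 2402 − 4201 = -1799 J.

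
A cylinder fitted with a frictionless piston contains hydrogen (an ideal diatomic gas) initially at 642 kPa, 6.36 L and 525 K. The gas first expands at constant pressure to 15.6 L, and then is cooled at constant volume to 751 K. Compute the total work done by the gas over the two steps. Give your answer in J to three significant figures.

Step 1 (isobaric): W = PΔV = (642 kPa)(15.6 − 6.36 L) = 5932 J.
Step 2 (isochoric): W = 0 (constant volume).
W_total = 5932 + 0 = 5932 J.

W_total ≈ 5930 J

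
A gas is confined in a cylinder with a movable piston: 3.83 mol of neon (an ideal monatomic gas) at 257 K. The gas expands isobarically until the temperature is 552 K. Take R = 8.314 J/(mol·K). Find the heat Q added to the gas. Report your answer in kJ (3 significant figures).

Isobaric: W = nRΔT = (3.83)(8.314)(295) = 9394 J.
ΔU = nCᵥΔT with Cᵥ = 3R/2: ΔU = (3.83)(12.47)(295) = 14090 J.
Q = ΔU + W = 14090 + 9394 = 23484 J.

Q ≈ 23.5 kJ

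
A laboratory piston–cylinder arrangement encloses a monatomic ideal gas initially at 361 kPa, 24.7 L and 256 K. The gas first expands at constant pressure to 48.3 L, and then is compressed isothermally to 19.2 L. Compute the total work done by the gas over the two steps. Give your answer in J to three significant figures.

Step 1 (isobaric): W = PΔV = (361 kPa)(48.3 − 24.7 L) = 8520 J.
After step 1: P = 361 kPa, V = 48.3 L, T = 500.6 K.
Step 2 (isothermal): W = P₁V₁ ln(V₂/V₁) = (17436) ln(19.2/48.3) = -16085 J.
W_total = 8520 − 16085 = -7566 J.

W_total ≈ -7570 J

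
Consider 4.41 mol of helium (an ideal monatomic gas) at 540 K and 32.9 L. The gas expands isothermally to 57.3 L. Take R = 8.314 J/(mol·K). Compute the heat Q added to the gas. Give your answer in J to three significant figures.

Isothermal ⇒ ΔU = 0, so Q = W = nRT ln(V₂/V₁).
Q = (4.41)(8.314)(540) ln(57.3/32.9) = 19799 × 0.5548 = 10985 J.

Q ≈ 11000 J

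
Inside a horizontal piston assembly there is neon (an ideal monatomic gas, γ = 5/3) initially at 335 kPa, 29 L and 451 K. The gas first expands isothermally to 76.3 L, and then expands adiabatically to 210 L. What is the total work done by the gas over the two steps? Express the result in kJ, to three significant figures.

W_total ≈ 16.6 kJ

Step 1 (isothermal): W = P₁V₁ ln(V₂/V₁) = (9715) ln(76.3/29) = 9398 J.
After step 1: P = 127.3 kPa, V = 76.3 L, T = 451 K.
Step 2 (adiabatic): W = (P₁V₁ − P₂V₂)/(γ−1) = (9715 − 4947)/0.667 = 7152 J.
W_total = 9398 + 7152 = 16551 J.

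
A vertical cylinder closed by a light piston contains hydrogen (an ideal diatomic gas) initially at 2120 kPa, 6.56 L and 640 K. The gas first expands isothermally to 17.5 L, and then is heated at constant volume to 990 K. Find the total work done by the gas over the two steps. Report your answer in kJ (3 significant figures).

W_total ≈ 13.6 kJ

Step 1 (isothermal): W = P₁V₁ ln(V₂/V₁) = (13907) ln(17.5/6.56) = 13646 J.
Step 2 (isochoric): W = 0 (constant volume).
W_total = 13646 + 0 = 13646 J.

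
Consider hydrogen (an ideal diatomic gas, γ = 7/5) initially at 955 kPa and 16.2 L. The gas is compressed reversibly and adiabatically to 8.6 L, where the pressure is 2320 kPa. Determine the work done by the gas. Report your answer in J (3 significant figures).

W ≈ -11200 J

Adiabatic: W = (P₁V₁ − P₂V₂)/(γ − 1) with γ = 7/5.
P₁V₁ = 15471 J, P₂V₂ = 19952 J.
W = (15471 − 19952) / 0.4 = -11203 J.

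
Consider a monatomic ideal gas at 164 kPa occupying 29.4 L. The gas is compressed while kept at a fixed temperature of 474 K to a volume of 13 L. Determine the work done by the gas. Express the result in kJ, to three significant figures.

W ≈ -3.93 kJ

Isothermal: W = nRT ln(V₂/V₁) = P₁V₁ ln(V₂/V₁).
P₁V₁ = (164 kPa)(29.4 L) = 4822 J.
W = 4822 × ln(13/29.4) = 4822 × -0.816
W_by_gas = -3935 J.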